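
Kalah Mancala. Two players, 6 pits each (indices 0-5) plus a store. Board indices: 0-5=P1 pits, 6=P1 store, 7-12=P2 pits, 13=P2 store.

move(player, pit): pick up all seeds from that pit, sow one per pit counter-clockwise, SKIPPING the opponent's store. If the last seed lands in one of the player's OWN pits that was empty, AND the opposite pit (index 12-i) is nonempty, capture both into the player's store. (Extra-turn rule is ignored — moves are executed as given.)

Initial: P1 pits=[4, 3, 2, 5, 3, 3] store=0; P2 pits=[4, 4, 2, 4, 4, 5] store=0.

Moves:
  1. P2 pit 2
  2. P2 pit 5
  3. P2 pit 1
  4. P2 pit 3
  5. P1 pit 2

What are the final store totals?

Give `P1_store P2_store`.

Answer: 1 8

Derivation:
Move 1: P2 pit2 -> P1=[4,3,2,5,3,3](0) P2=[4,4,0,5,5,5](0)
Move 2: P2 pit5 -> P1=[5,4,3,6,3,3](0) P2=[4,4,0,5,5,0](1)
Move 3: P2 pit1 -> P1=[0,4,3,6,3,3](0) P2=[4,0,1,6,6,0](7)
Move 4: P2 pit3 -> P1=[1,5,4,6,3,3](0) P2=[4,0,1,0,7,1](8)
Move 5: P1 pit2 -> P1=[1,5,0,7,4,4](1) P2=[4,0,1,0,7,1](8)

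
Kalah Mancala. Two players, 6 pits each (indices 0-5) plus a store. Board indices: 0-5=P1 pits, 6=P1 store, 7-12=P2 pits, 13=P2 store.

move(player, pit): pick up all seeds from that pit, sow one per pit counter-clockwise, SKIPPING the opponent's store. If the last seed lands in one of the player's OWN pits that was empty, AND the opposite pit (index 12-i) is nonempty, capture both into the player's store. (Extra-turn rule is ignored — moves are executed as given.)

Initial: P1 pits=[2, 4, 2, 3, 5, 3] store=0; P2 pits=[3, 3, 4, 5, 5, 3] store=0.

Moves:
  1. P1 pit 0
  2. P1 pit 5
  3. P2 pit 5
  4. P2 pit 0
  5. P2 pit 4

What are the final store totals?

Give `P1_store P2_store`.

Answer: 1 2

Derivation:
Move 1: P1 pit0 -> P1=[0,5,3,3,5,3](0) P2=[3,3,4,5,5,3](0)
Move 2: P1 pit5 -> P1=[0,5,3,3,5,0](1) P2=[4,4,4,5,5,3](0)
Move 3: P2 pit5 -> P1=[1,6,3,3,5,0](1) P2=[4,4,4,5,5,0](1)
Move 4: P2 pit0 -> P1=[1,6,3,3,5,0](1) P2=[0,5,5,6,6,0](1)
Move 5: P2 pit4 -> P1=[2,7,4,4,5,0](1) P2=[0,5,5,6,0,1](2)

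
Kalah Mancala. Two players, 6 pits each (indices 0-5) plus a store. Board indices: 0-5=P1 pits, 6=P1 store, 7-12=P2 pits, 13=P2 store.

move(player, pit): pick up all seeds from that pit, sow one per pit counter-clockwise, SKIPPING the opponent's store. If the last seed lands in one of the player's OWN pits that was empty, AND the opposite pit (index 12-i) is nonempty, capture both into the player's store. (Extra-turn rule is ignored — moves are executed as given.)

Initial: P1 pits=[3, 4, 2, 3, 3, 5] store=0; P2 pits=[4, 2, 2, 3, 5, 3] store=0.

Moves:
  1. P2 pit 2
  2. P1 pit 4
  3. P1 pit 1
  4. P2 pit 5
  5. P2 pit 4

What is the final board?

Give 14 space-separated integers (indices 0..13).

Move 1: P2 pit2 -> P1=[3,4,2,3,3,5](0) P2=[4,2,0,4,6,3](0)
Move 2: P1 pit4 -> P1=[3,4,2,3,0,6](1) P2=[5,2,0,4,6,3](0)
Move 3: P1 pit1 -> P1=[3,0,3,4,1,7](1) P2=[5,2,0,4,6,3](0)
Move 4: P2 pit5 -> P1=[4,1,3,4,1,7](1) P2=[5,2,0,4,6,0](1)
Move 5: P2 pit4 -> P1=[5,2,4,5,1,7](1) P2=[5,2,0,4,0,1](2)

Answer: 5 2 4 5 1 7 1 5 2 0 4 0 1 2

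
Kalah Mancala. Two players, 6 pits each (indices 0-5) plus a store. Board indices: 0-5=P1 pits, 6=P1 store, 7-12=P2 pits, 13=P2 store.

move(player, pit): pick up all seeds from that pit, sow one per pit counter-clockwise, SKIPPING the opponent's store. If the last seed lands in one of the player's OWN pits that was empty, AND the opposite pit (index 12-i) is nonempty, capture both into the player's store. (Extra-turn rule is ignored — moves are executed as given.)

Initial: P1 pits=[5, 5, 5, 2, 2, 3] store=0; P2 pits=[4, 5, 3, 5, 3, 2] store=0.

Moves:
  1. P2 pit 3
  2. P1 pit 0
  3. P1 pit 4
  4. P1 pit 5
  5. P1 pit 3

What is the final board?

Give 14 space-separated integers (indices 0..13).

Move 1: P2 pit3 -> P1=[6,6,5,2,2,3](0) P2=[4,5,3,0,4,3](1)
Move 2: P1 pit0 -> P1=[0,7,6,3,3,4](1) P2=[4,5,3,0,4,3](1)
Move 3: P1 pit4 -> P1=[0,7,6,3,0,5](2) P2=[5,5,3,0,4,3](1)
Move 4: P1 pit5 -> P1=[0,7,6,3,0,0](3) P2=[6,6,4,1,4,3](1)
Move 5: P1 pit3 -> P1=[0,7,6,0,1,1](4) P2=[6,6,4,1,4,3](1)

Answer: 0 7 6 0 1 1 4 6 6 4 1 4 3 1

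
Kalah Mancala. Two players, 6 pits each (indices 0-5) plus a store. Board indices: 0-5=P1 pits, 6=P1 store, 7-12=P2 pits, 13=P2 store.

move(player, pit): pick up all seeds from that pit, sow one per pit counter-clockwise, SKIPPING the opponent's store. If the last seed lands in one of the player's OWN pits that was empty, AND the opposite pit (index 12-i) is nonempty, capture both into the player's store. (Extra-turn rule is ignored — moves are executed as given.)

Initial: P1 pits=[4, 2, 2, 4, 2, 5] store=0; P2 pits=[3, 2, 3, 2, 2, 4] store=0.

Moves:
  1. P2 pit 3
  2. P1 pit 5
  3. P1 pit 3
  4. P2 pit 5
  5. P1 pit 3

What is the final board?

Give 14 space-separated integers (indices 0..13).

Answer: 5 3 3 0 4 1 2 5 3 4 1 3 0 1

Derivation:
Move 1: P2 pit3 -> P1=[4,2,2,4,2,5](0) P2=[3,2,3,0,3,5](0)
Move 2: P1 pit5 -> P1=[4,2,2,4,2,0](1) P2=[4,3,4,1,3,5](0)
Move 3: P1 pit3 -> P1=[4,2,2,0,3,1](2) P2=[5,3,4,1,3,5](0)
Move 4: P2 pit5 -> P1=[5,3,3,1,3,1](2) P2=[5,3,4,1,3,0](1)
Move 5: P1 pit3 -> P1=[5,3,3,0,4,1](2) P2=[5,3,4,1,3,0](1)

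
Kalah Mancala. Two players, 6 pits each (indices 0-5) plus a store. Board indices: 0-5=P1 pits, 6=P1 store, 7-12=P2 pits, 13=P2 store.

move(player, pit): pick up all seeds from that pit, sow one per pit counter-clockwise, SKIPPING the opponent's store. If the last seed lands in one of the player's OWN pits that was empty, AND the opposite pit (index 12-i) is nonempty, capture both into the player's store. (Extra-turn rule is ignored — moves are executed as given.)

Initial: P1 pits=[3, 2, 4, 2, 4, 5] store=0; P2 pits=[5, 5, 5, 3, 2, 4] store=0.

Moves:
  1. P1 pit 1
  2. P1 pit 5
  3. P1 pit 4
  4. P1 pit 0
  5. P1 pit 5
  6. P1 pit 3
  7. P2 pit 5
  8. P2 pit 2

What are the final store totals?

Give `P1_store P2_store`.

Answer: 4 2

Derivation:
Move 1: P1 pit1 -> P1=[3,0,5,3,4,5](0) P2=[5,5,5,3,2,4](0)
Move 2: P1 pit5 -> P1=[3,0,5,3,4,0](1) P2=[6,6,6,4,2,4](0)
Move 3: P1 pit4 -> P1=[3,0,5,3,0,1](2) P2=[7,7,6,4,2,4](0)
Move 4: P1 pit0 -> P1=[0,1,6,4,0,1](2) P2=[7,7,6,4,2,4](0)
Move 5: P1 pit5 -> P1=[0,1,6,4,0,0](3) P2=[7,7,6,4,2,4](0)
Move 6: P1 pit3 -> P1=[0,1,6,0,1,1](4) P2=[8,7,6,4,2,4](0)
Move 7: P2 pit5 -> P1=[1,2,7,0,1,1](4) P2=[8,7,6,4,2,0](1)
Move 8: P2 pit2 -> P1=[2,3,7,0,1,1](4) P2=[8,7,0,5,3,1](2)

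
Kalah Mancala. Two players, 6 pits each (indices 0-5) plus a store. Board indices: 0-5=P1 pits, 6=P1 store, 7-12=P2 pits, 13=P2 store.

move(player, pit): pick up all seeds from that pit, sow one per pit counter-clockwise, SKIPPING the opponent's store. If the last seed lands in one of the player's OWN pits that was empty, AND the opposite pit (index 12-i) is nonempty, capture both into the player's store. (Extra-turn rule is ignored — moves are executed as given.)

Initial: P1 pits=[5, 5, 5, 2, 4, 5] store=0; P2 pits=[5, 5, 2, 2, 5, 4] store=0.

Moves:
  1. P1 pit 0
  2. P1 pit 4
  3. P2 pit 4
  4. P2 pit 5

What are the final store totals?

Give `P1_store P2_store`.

Answer: 1 2

Derivation:
Move 1: P1 pit0 -> P1=[0,6,6,3,5,6](0) P2=[5,5,2,2,5,4](0)
Move 2: P1 pit4 -> P1=[0,6,6,3,0,7](1) P2=[6,6,3,2,5,4](0)
Move 3: P2 pit4 -> P1=[1,7,7,3,0,7](1) P2=[6,6,3,2,0,5](1)
Move 4: P2 pit5 -> P1=[2,8,8,4,0,7](1) P2=[6,6,3,2,0,0](2)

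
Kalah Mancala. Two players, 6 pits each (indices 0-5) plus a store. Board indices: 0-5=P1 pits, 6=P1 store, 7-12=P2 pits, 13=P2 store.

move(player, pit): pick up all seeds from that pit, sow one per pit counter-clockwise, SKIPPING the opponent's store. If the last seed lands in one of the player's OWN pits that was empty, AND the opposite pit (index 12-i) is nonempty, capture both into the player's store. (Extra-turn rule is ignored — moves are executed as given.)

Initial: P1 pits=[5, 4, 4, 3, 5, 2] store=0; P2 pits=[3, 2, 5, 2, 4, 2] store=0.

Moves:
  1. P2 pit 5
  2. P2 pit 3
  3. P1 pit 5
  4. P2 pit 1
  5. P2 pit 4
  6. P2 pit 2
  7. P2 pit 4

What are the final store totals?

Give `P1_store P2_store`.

Answer: 1 15

Derivation:
Move 1: P2 pit5 -> P1=[6,4,4,3,5,2](0) P2=[3,2,5,2,4,0](1)
Move 2: P2 pit3 -> P1=[0,4,4,3,5,2](0) P2=[3,2,5,0,5,0](8)
Move 3: P1 pit5 -> P1=[0,4,4,3,5,0](1) P2=[4,2,5,0,5,0](8)
Move 4: P2 pit1 -> P1=[0,4,0,3,5,0](1) P2=[4,0,6,0,5,0](13)
Move 5: P2 pit4 -> P1=[1,5,1,3,5,0](1) P2=[4,0,6,0,0,1](14)
Move 6: P2 pit2 -> P1=[2,6,1,3,5,0](1) P2=[4,0,0,1,1,2](15)
Move 7: P2 pit4 -> P1=[2,6,1,3,5,0](1) P2=[4,0,0,1,0,3](15)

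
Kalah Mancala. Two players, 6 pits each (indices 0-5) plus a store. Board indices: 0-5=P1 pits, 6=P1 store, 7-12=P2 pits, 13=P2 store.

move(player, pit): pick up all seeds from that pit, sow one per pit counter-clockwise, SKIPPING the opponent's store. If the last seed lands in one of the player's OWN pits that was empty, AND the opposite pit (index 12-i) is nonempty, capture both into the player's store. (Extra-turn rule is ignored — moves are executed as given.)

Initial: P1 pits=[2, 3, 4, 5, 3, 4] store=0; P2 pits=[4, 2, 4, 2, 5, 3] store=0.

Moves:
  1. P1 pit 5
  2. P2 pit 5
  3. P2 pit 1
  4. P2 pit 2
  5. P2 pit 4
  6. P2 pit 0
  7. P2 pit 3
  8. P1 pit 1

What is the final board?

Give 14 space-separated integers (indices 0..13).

Answer: 6 0 6 7 5 1 2 1 2 1 0 2 4 4

Derivation:
Move 1: P1 pit5 -> P1=[2,3,4,5,3,0](1) P2=[5,3,5,2,5,3](0)
Move 2: P2 pit5 -> P1=[3,4,4,5,3,0](1) P2=[5,3,5,2,5,0](1)
Move 3: P2 pit1 -> P1=[3,4,4,5,3,0](1) P2=[5,0,6,3,6,0](1)
Move 4: P2 pit2 -> P1=[4,5,4,5,3,0](1) P2=[5,0,0,4,7,1](2)
Move 5: P2 pit4 -> P1=[5,6,5,6,4,0](1) P2=[5,0,0,4,0,2](3)
Move 6: P2 pit0 -> P1=[5,6,5,6,4,0](1) P2=[0,1,1,5,1,3](3)
Move 7: P2 pit3 -> P1=[6,7,5,6,4,0](1) P2=[0,1,1,0,2,4](4)
Move 8: P1 pit1 -> P1=[6,0,6,7,5,1](2) P2=[1,2,1,0,2,4](4)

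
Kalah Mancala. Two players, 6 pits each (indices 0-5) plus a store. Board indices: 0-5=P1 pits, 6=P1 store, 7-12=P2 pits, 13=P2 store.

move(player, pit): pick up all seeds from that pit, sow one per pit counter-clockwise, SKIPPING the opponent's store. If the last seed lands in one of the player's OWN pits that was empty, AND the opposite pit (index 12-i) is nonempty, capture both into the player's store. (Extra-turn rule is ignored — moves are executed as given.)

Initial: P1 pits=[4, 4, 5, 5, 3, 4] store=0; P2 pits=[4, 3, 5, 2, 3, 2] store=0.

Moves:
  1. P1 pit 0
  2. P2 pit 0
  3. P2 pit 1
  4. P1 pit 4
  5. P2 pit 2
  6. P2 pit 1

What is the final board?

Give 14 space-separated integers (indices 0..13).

Answer: 1 6 7 0 0 5 1 1 0 0 5 6 4 8

Derivation:
Move 1: P1 pit0 -> P1=[0,5,6,6,4,4](0) P2=[4,3,5,2,3,2](0)
Move 2: P2 pit0 -> P1=[0,5,6,6,4,4](0) P2=[0,4,6,3,4,2](0)
Move 3: P2 pit1 -> P1=[0,5,6,6,4,4](0) P2=[0,0,7,4,5,3](0)
Move 4: P1 pit4 -> P1=[0,5,6,6,0,5](1) P2=[1,1,7,4,5,3](0)
Move 5: P2 pit2 -> P1=[1,6,7,6,0,5](1) P2=[1,1,0,5,6,4](1)
Move 6: P2 pit1 -> P1=[1,6,7,0,0,5](1) P2=[1,0,0,5,6,4](8)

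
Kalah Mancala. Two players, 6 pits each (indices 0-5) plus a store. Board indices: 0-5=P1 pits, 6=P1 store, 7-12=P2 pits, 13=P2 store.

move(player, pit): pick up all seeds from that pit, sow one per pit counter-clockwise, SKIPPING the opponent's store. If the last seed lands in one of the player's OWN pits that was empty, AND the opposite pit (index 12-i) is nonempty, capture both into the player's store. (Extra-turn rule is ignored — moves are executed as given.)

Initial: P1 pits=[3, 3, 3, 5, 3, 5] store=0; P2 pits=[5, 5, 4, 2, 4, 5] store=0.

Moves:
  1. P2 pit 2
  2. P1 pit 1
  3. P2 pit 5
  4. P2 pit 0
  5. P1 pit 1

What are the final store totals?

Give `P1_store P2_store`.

Move 1: P2 pit2 -> P1=[3,3,3,5,3,5](0) P2=[5,5,0,3,5,6](1)
Move 2: P1 pit1 -> P1=[3,0,4,6,4,5](0) P2=[5,5,0,3,5,6](1)
Move 3: P2 pit5 -> P1=[4,1,5,7,5,5](0) P2=[5,5,0,3,5,0](2)
Move 4: P2 pit0 -> P1=[0,1,5,7,5,5](0) P2=[0,6,1,4,6,0](7)
Move 5: P1 pit1 -> P1=[0,0,6,7,5,5](0) P2=[0,6,1,4,6,0](7)

Answer: 0 7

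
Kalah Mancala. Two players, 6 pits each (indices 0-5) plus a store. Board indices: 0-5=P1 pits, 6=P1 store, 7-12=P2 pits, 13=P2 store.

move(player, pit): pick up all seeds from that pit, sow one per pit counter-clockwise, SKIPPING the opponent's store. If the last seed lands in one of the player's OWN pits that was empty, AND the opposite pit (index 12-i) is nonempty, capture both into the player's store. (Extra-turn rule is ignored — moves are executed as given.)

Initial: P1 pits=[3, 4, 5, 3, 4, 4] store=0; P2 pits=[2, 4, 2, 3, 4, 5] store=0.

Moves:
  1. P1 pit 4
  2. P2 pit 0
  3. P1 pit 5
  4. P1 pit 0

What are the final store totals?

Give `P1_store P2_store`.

Answer: 2 0

Derivation:
Move 1: P1 pit4 -> P1=[3,4,5,3,0,5](1) P2=[3,5,2,3,4,5](0)
Move 2: P2 pit0 -> P1=[3,4,5,3,0,5](1) P2=[0,6,3,4,4,5](0)
Move 3: P1 pit5 -> P1=[3,4,5,3,0,0](2) P2=[1,7,4,5,4,5](0)
Move 4: P1 pit0 -> P1=[0,5,6,4,0,0](2) P2=[1,7,4,5,4,5](0)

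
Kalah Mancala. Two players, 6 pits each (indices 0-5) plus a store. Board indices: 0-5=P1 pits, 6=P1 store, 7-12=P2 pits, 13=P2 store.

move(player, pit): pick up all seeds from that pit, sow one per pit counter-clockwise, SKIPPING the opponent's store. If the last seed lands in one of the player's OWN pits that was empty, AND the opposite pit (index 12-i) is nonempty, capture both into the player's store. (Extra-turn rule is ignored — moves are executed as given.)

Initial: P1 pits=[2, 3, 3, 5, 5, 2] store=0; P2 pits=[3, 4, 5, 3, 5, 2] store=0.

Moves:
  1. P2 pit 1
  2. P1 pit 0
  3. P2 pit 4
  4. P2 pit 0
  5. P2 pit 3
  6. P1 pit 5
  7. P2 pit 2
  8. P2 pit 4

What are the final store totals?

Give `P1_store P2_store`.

Move 1: P2 pit1 -> P1=[2,3,3,5,5,2](0) P2=[3,0,6,4,6,3](0)
Move 2: P1 pit0 -> P1=[0,4,4,5,5,2](0) P2=[3,0,6,4,6,3](0)
Move 3: P2 pit4 -> P1=[1,5,5,6,5,2](0) P2=[3,0,6,4,0,4](1)
Move 4: P2 pit0 -> P1=[1,5,5,6,5,2](0) P2=[0,1,7,5,0,4](1)
Move 5: P2 pit3 -> P1=[2,6,5,6,5,2](0) P2=[0,1,7,0,1,5](2)
Move 6: P1 pit5 -> P1=[2,6,5,6,5,0](1) P2=[1,1,7,0,1,5](2)
Move 7: P2 pit2 -> P1=[3,7,6,6,5,0](1) P2=[1,1,0,1,2,6](3)
Move 8: P2 pit4 -> P1=[3,7,6,6,5,0](1) P2=[1,1,0,1,0,7](4)

Answer: 1 4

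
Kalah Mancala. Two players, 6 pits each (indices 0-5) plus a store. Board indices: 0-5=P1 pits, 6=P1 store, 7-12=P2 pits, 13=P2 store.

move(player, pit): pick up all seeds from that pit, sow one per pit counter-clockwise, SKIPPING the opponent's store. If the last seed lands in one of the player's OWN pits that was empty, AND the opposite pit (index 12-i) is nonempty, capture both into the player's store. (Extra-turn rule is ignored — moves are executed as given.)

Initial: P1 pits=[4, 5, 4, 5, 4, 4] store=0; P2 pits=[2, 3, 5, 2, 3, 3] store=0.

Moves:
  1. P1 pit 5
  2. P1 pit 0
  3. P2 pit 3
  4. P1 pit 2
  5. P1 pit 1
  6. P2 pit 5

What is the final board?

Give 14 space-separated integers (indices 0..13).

Answer: 1 1 2 8 7 2 3 5 4 6 0 4 0 1

Derivation:
Move 1: P1 pit5 -> P1=[4,5,4,5,4,0](1) P2=[3,4,6,2,3,3](0)
Move 2: P1 pit0 -> P1=[0,6,5,6,5,0](1) P2=[3,4,6,2,3,3](0)
Move 3: P2 pit3 -> P1=[0,6,5,6,5,0](1) P2=[3,4,6,0,4,4](0)
Move 4: P1 pit2 -> P1=[0,6,0,7,6,1](2) P2=[4,4,6,0,4,4](0)
Move 5: P1 pit1 -> P1=[0,0,1,8,7,2](3) P2=[5,4,6,0,4,4](0)
Move 6: P2 pit5 -> P1=[1,1,2,8,7,2](3) P2=[5,4,6,0,4,0](1)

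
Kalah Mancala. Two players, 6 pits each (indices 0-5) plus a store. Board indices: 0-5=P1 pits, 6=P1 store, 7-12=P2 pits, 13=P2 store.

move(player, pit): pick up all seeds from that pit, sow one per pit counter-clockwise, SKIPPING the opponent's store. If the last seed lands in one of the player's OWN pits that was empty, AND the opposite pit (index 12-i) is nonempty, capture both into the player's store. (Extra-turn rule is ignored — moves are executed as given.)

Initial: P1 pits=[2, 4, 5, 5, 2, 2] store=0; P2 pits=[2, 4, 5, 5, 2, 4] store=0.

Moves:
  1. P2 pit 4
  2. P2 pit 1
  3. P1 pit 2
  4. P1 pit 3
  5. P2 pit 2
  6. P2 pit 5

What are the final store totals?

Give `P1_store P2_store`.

Answer: 2 3

Derivation:
Move 1: P2 pit4 -> P1=[2,4,5,5,2,2](0) P2=[2,4,5,5,0,5](1)
Move 2: P2 pit1 -> P1=[2,4,5,5,2,2](0) P2=[2,0,6,6,1,6](1)
Move 3: P1 pit2 -> P1=[2,4,0,6,3,3](1) P2=[3,0,6,6,1,6](1)
Move 4: P1 pit3 -> P1=[2,4,0,0,4,4](2) P2=[4,1,7,6,1,6](1)
Move 5: P2 pit2 -> P1=[3,5,1,0,4,4](2) P2=[4,1,0,7,2,7](2)
Move 6: P2 pit5 -> P1=[4,6,2,1,5,5](2) P2=[4,1,0,7,2,0](3)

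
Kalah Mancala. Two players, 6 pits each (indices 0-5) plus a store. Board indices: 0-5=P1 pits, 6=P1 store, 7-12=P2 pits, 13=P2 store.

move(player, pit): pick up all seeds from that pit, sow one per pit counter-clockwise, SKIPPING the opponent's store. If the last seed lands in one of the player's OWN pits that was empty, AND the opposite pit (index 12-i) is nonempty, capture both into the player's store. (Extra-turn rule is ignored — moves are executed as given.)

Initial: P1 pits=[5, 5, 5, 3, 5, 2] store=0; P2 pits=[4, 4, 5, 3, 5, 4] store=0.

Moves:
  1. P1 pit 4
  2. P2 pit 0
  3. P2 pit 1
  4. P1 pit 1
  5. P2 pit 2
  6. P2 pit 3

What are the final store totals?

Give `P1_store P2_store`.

Answer: 2 3

Derivation:
Move 1: P1 pit4 -> P1=[5,5,5,3,0,3](1) P2=[5,5,6,3,5,4](0)
Move 2: P2 pit0 -> P1=[5,5,5,3,0,3](1) P2=[0,6,7,4,6,5](0)
Move 3: P2 pit1 -> P1=[6,5,5,3,0,3](1) P2=[0,0,8,5,7,6](1)
Move 4: P1 pit1 -> P1=[6,0,6,4,1,4](2) P2=[0,0,8,5,7,6](1)
Move 5: P2 pit2 -> P1=[7,1,7,5,1,4](2) P2=[0,0,0,6,8,7](2)
Move 6: P2 pit3 -> P1=[8,2,8,5,1,4](2) P2=[0,0,0,0,9,8](3)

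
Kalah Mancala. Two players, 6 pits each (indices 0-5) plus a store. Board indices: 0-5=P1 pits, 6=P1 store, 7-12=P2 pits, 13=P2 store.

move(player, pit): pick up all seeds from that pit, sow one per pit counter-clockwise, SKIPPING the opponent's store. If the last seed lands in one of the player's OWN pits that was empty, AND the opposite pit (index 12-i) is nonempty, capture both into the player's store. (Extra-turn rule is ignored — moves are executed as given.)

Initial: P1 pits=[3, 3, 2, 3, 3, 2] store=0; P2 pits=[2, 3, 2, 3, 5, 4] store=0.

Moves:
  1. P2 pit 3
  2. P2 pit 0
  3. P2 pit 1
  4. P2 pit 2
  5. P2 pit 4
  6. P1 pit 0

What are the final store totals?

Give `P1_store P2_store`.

Answer: 0 3

Derivation:
Move 1: P2 pit3 -> P1=[3,3,2,3,3,2](0) P2=[2,3,2,0,6,5](1)
Move 2: P2 pit0 -> P1=[3,3,2,3,3,2](0) P2=[0,4,3,0,6,5](1)
Move 3: P2 pit1 -> P1=[3,3,2,3,3,2](0) P2=[0,0,4,1,7,6](1)
Move 4: P2 pit2 -> P1=[3,3,2,3,3,2](0) P2=[0,0,0,2,8,7](2)
Move 5: P2 pit4 -> P1=[4,4,3,4,4,3](0) P2=[0,0,0,2,0,8](3)
Move 6: P1 pit0 -> P1=[0,5,4,5,5,3](0) P2=[0,0,0,2,0,8](3)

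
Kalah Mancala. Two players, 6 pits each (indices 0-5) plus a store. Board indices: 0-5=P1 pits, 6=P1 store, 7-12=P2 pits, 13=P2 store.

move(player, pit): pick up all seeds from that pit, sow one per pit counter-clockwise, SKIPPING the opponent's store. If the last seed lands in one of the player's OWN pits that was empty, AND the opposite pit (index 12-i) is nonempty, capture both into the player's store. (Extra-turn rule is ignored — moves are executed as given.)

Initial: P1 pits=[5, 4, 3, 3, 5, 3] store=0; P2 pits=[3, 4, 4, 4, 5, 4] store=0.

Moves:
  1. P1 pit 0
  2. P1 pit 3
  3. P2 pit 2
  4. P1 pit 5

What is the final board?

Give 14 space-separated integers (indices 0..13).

Move 1: P1 pit0 -> P1=[0,5,4,4,6,4](0) P2=[3,4,4,4,5,4](0)
Move 2: P1 pit3 -> P1=[0,5,4,0,7,5](1) P2=[4,4,4,4,5,4](0)
Move 3: P2 pit2 -> P1=[0,5,4,0,7,5](1) P2=[4,4,0,5,6,5](1)
Move 4: P1 pit5 -> P1=[0,5,4,0,7,0](2) P2=[5,5,1,6,6,5](1)

Answer: 0 5 4 0 7 0 2 5 5 1 6 6 5 1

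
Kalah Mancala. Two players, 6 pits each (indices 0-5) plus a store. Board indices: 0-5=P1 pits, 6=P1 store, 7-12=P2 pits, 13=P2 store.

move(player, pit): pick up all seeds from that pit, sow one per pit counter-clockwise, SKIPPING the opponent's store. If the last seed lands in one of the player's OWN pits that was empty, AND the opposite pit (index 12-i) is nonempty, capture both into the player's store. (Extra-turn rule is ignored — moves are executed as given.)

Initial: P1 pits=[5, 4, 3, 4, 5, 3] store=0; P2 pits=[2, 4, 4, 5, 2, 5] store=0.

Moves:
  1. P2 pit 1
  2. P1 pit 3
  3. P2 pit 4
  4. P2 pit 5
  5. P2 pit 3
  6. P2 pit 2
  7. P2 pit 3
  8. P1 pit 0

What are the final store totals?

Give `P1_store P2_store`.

Move 1: P2 pit1 -> P1=[5,4,3,4,5,3](0) P2=[2,0,5,6,3,6](0)
Move 2: P1 pit3 -> P1=[5,4,3,0,6,4](1) P2=[3,0,5,6,3,6](0)
Move 3: P2 pit4 -> P1=[6,4,3,0,6,4](1) P2=[3,0,5,6,0,7](1)
Move 4: P2 pit5 -> P1=[7,5,4,1,7,5](1) P2=[3,0,5,6,0,0](2)
Move 5: P2 pit3 -> P1=[8,6,5,1,7,5](1) P2=[3,0,5,0,1,1](3)
Move 6: P2 pit2 -> P1=[9,6,5,1,7,5](1) P2=[3,0,0,1,2,2](4)
Move 7: P2 pit3 -> P1=[9,6,5,1,7,5](1) P2=[3,0,0,0,3,2](4)
Move 8: P1 pit0 -> P1=[0,7,6,2,8,6](2) P2=[4,1,1,0,3,2](4)

Answer: 2 4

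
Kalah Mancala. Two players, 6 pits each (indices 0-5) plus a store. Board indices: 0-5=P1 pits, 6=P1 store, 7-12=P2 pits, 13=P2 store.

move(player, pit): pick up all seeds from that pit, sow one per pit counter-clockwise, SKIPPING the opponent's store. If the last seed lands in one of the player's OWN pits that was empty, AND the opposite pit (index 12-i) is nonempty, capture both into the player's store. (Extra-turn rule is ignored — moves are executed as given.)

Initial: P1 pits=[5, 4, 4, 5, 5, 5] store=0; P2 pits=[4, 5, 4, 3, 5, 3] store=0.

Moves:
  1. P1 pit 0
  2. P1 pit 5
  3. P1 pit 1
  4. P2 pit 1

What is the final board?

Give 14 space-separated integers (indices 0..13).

Move 1: P1 pit0 -> P1=[0,5,5,6,6,6](0) P2=[4,5,4,3,5,3](0)
Move 2: P1 pit5 -> P1=[0,5,5,6,6,0](1) P2=[5,6,5,4,6,3](0)
Move 3: P1 pit1 -> P1=[0,0,6,7,7,1](2) P2=[5,6,5,4,6,3](0)
Move 4: P2 pit1 -> P1=[1,0,6,7,7,1](2) P2=[5,0,6,5,7,4](1)

Answer: 1 0 6 7 7 1 2 5 0 6 5 7 4 1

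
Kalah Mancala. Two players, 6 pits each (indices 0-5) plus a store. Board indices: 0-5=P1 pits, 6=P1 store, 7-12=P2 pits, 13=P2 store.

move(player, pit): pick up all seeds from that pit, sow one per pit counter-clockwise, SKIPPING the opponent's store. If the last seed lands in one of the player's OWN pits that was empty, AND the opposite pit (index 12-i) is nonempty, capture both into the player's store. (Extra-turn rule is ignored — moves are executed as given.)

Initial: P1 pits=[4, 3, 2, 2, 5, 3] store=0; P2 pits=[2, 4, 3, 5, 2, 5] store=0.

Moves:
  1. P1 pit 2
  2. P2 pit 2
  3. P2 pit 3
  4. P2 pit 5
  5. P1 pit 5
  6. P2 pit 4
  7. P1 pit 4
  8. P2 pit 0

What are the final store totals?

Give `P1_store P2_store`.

Answer: 2 3

Derivation:
Move 1: P1 pit2 -> P1=[4,3,0,3,6,3](0) P2=[2,4,3,5,2,5](0)
Move 2: P2 pit2 -> P1=[4,3,0,3,6,3](0) P2=[2,4,0,6,3,6](0)
Move 3: P2 pit3 -> P1=[5,4,1,3,6,3](0) P2=[2,4,0,0,4,7](1)
Move 4: P2 pit5 -> P1=[6,5,2,4,7,4](0) P2=[2,4,0,0,4,0](2)
Move 5: P1 pit5 -> P1=[6,5,2,4,7,0](1) P2=[3,5,1,0,4,0](2)
Move 6: P2 pit4 -> P1=[7,6,2,4,7,0](1) P2=[3,5,1,0,0,1](3)
Move 7: P1 pit4 -> P1=[7,6,2,4,0,1](2) P2=[4,6,2,1,1,1](3)
Move 8: P2 pit0 -> P1=[7,6,2,4,0,1](2) P2=[0,7,3,2,2,1](3)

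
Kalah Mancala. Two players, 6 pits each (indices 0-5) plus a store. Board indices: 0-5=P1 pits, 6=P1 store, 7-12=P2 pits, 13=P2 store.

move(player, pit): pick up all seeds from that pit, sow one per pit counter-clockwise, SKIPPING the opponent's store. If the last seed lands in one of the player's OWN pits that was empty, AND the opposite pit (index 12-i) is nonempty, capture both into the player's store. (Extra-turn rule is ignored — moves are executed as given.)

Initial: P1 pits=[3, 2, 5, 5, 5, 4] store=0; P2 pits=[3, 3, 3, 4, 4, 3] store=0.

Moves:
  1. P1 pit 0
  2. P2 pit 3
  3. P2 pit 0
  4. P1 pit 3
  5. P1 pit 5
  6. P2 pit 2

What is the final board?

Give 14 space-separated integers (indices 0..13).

Move 1: P1 pit0 -> P1=[0,3,6,6,5,4](0) P2=[3,3,3,4,4,3](0)
Move 2: P2 pit3 -> P1=[1,3,6,6,5,4](0) P2=[3,3,3,0,5,4](1)
Move 3: P2 pit0 -> P1=[1,3,0,6,5,4](0) P2=[0,4,4,0,5,4](8)
Move 4: P1 pit3 -> P1=[1,3,0,0,6,5](1) P2=[1,5,5,0,5,4](8)
Move 5: P1 pit5 -> P1=[1,3,0,0,6,0](2) P2=[2,6,6,1,5,4](8)
Move 6: P2 pit2 -> P1=[2,4,0,0,6,0](2) P2=[2,6,0,2,6,5](9)

Answer: 2 4 0 0 6 0 2 2 6 0 2 6 5 9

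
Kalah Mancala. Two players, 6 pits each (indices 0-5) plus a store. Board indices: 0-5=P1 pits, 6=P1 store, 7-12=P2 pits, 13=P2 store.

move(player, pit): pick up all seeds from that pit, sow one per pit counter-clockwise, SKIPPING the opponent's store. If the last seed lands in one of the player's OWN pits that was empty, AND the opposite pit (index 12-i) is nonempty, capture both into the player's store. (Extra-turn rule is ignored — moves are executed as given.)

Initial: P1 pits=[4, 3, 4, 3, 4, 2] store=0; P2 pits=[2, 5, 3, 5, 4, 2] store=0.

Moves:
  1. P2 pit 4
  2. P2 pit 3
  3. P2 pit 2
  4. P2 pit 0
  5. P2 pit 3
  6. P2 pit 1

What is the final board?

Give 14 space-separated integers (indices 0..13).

Answer: 7 5 4 0 4 2 0 0 0 1 1 4 6 7

Derivation:
Move 1: P2 pit4 -> P1=[5,4,4,3,4,2](0) P2=[2,5,3,5,0,3](1)
Move 2: P2 pit3 -> P1=[6,5,4,3,4,2](0) P2=[2,5,3,0,1,4](2)
Move 3: P2 pit2 -> P1=[6,5,4,3,4,2](0) P2=[2,5,0,1,2,5](2)
Move 4: P2 pit0 -> P1=[6,5,4,0,4,2](0) P2=[0,6,0,1,2,5](6)
Move 5: P2 pit3 -> P1=[6,5,4,0,4,2](0) P2=[0,6,0,0,3,5](6)
Move 6: P2 pit1 -> P1=[7,5,4,0,4,2](0) P2=[0,0,1,1,4,6](7)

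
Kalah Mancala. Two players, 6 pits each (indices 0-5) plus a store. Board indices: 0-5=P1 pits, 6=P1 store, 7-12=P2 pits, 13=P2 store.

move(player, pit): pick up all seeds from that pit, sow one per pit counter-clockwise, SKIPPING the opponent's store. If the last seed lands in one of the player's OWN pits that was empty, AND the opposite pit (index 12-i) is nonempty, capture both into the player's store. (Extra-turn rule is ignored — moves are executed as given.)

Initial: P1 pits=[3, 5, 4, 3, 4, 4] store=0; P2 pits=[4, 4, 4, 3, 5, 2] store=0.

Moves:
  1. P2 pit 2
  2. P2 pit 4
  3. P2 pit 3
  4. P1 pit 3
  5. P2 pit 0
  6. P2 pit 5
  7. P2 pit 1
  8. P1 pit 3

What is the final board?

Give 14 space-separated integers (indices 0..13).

Answer: 6 7 6 0 7 5 1 0 0 2 2 3 1 5

Derivation:
Move 1: P2 pit2 -> P1=[3,5,4,3,4,4](0) P2=[4,4,0,4,6,3](1)
Move 2: P2 pit4 -> P1=[4,6,5,4,4,4](0) P2=[4,4,0,4,0,4](2)
Move 3: P2 pit3 -> P1=[5,6,5,4,4,4](0) P2=[4,4,0,0,1,5](3)
Move 4: P1 pit3 -> P1=[5,6,5,0,5,5](1) P2=[5,4,0,0,1,5](3)
Move 5: P2 pit0 -> P1=[5,6,5,0,5,5](1) P2=[0,5,1,1,2,6](3)
Move 6: P2 pit5 -> P1=[6,7,6,1,6,5](1) P2=[0,5,1,1,2,0](4)
Move 7: P2 pit1 -> P1=[6,7,6,1,6,5](1) P2=[0,0,2,2,3,1](5)
Move 8: P1 pit3 -> P1=[6,7,6,0,7,5](1) P2=[0,0,2,2,3,1](5)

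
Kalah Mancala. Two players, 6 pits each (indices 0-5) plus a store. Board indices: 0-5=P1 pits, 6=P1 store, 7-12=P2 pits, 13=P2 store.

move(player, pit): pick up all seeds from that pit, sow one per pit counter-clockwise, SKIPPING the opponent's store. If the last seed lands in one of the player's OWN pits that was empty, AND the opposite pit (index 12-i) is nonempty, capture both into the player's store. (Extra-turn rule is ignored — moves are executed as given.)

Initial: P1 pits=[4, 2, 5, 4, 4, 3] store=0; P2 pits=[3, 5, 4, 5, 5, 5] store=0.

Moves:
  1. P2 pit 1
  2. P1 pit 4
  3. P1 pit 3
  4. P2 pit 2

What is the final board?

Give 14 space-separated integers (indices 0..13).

Move 1: P2 pit1 -> P1=[4,2,5,4,4,3](0) P2=[3,0,5,6,6,6](1)
Move 2: P1 pit4 -> P1=[4,2,5,4,0,4](1) P2=[4,1,5,6,6,6](1)
Move 3: P1 pit3 -> P1=[4,2,5,0,1,5](2) P2=[5,1,5,6,6,6](1)
Move 4: P2 pit2 -> P1=[5,2,5,0,1,5](2) P2=[5,1,0,7,7,7](2)

Answer: 5 2 5 0 1 5 2 5 1 0 7 7 7 2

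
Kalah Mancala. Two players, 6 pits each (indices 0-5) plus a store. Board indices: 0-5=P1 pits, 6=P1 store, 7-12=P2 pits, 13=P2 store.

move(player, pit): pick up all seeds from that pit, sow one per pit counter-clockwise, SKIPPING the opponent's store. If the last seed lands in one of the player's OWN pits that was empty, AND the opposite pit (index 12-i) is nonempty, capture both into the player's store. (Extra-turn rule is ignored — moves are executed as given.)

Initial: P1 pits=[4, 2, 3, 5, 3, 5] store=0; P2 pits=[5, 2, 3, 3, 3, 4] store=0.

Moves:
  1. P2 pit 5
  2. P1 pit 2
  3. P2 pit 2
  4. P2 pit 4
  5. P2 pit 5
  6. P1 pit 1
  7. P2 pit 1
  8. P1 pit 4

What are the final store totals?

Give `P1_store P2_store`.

Answer: 2 9

Derivation:
Move 1: P2 pit5 -> P1=[5,3,4,5,3,5](0) P2=[5,2,3,3,3,0](1)
Move 2: P1 pit2 -> P1=[5,3,0,6,4,6](1) P2=[5,2,3,3,3,0](1)
Move 3: P2 pit2 -> P1=[0,3,0,6,4,6](1) P2=[5,2,0,4,4,0](7)
Move 4: P2 pit4 -> P1=[1,4,0,6,4,6](1) P2=[5,2,0,4,0,1](8)
Move 5: P2 pit5 -> P1=[1,4,0,6,4,6](1) P2=[5,2,0,4,0,0](9)
Move 6: P1 pit1 -> P1=[1,0,1,7,5,7](1) P2=[5,2,0,4,0,0](9)
Move 7: P2 pit1 -> P1=[1,0,1,7,5,7](1) P2=[5,0,1,5,0,0](9)
Move 8: P1 pit4 -> P1=[1,0,1,7,0,8](2) P2=[6,1,2,5,0,0](9)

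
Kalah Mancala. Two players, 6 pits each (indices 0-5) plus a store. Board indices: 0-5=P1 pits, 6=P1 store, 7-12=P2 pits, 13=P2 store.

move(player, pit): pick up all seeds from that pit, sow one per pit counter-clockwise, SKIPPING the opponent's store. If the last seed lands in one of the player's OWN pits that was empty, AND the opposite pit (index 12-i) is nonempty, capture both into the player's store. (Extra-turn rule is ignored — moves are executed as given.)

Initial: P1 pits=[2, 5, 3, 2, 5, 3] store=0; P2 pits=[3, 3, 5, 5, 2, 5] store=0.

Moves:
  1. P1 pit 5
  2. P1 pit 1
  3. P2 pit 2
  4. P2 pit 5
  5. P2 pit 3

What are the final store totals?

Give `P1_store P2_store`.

Move 1: P1 pit5 -> P1=[2,5,3,2,5,0](1) P2=[4,4,5,5,2,5](0)
Move 2: P1 pit1 -> P1=[2,0,4,3,6,1](2) P2=[4,4,5,5,2,5](0)
Move 3: P2 pit2 -> P1=[3,0,4,3,6,1](2) P2=[4,4,0,6,3,6](1)
Move 4: P2 pit5 -> P1=[4,1,5,4,7,1](2) P2=[4,4,0,6,3,0](2)
Move 5: P2 pit3 -> P1=[5,2,6,4,7,1](2) P2=[4,4,0,0,4,1](3)

Answer: 2 3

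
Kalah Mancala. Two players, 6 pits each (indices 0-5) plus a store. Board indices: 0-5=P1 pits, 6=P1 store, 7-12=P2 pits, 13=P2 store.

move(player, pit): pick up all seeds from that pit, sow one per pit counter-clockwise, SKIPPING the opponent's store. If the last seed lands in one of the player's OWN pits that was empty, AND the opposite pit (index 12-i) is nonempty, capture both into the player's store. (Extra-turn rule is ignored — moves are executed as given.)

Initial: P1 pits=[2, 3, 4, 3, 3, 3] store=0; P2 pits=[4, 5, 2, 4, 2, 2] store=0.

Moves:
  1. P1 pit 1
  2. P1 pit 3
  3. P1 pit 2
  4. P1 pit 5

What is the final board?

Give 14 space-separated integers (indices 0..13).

Move 1: P1 pit1 -> P1=[2,0,5,4,4,3](0) P2=[4,5,2,4,2,2](0)
Move 2: P1 pit3 -> P1=[2,0,5,0,5,4](1) P2=[5,5,2,4,2,2](0)
Move 3: P1 pit2 -> P1=[2,0,0,1,6,5](2) P2=[6,5,2,4,2,2](0)
Move 4: P1 pit5 -> P1=[2,0,0,1,6,0](3) P2=[7,6,3,5,2,2](0)

Answer: 2 0 0 1 6 0 3 7 6 3 5 2 2 0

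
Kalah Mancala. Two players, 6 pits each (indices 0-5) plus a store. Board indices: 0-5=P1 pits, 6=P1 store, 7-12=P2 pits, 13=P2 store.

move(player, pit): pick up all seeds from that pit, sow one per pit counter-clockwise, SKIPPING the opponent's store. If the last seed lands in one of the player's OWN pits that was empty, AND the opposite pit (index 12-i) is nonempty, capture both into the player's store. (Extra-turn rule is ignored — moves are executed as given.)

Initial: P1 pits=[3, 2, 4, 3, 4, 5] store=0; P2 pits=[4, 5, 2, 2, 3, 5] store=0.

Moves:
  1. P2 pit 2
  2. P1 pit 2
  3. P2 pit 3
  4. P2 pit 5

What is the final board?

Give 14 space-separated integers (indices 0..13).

Move 1: P2 pit2 -> P1=[3,2,4,3,4,5](0) P2=[4,5,0,3,4,5](0)
Move 2: P1 pit2 -> P1=[3,2,0,4,5,6](1) P2=[4,5,0,3,4,5](0)
Move 3: P2 pit3 -> P1=[3,2,0,4,5,6](1) P2=[4,5,0,0,5,6](1)
Move 4: P2 pit5 -> P1=[4,3,1,5,6,6](1) P2=[4,5,0,0,5,0](2)

Answer: 4 3 1 5 6 6 1 4 5 0 0 5 0 2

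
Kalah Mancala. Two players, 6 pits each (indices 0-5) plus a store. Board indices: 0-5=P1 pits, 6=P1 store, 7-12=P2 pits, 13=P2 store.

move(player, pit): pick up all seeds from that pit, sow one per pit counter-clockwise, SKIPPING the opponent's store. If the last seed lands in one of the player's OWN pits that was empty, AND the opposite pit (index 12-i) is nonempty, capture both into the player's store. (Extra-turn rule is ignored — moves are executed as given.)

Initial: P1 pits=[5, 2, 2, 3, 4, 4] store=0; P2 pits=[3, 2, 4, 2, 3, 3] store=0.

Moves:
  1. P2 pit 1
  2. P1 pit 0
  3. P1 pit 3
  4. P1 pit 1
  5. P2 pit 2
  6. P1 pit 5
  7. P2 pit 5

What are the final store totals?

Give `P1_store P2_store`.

Move 1: P2 pit1 -> P1=[5,2,2,3,4,4](0) P2=[3,0,5,3,3,3](0)
Move 2: P1 pit0 -> P1=[0,3,3,4,5,5](0) P2=[3,0,5,3,3,3](0)
Move 3: P1 pit3 -> P1=[0,3,3,0,6,6](1) P2=[4,0,5,3,3,3](0)
Move 4: P1 pit1 -> P1=[0,0,4,1,7,6](1) P2=[4,0,5,3,3,3](0)
Move 5: P2 pit2 -> P1=[1,0,4,1,7,6](1) P2=[4,0,0,4,4,4](1)
Move 6: P1 pit5 -> P1=[1,0,4,1,7,0](2) P2=[5,1,1,5,5,4](1)
Move 7: P2 pit5 -> P1=[2,1,5,1,7,0](2) P2=[5,1,1,5,5,0](2)

Answer: 2 2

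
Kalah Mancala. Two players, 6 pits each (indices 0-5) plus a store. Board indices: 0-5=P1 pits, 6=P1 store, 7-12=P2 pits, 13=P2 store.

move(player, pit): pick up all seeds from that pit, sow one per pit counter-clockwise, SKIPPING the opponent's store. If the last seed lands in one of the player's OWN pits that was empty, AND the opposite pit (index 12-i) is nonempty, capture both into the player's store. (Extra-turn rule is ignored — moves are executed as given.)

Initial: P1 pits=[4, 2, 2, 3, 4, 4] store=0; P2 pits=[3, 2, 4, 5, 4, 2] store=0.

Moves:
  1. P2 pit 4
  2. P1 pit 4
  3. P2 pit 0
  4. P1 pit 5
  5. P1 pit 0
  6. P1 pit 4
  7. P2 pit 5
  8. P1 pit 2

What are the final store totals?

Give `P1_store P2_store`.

Answer: 4 6

Derivation:
Move 1: P2 pit4 -> P1=[5,3,2,3,4,4](0) P2=[3,2,4,5,0,3](1)
Move 2: P1 pit4 -> P1=[5,3,2,3,0,5](1) P2=[4,3,4,5,0,3](1)
Move 3: P2 pit0 -> P1=[5,0,2,3,0,5](1) P2=[0,4,5,6,0,3](5)
Move 4: P1 pit5 -> P1=[5,0,2,3,0,0](2) P2=[1,5,6,7,0,3](5)
Move 5: P1 pit0 -> P1=[0,1,3,4,1,0](4) P2=[0,5,6,7,0,3](5)
Move 6: P1 pit4 -> P1=[0,1,3,4,0,1](4) P2=[0,5,6,7,0,3](5)
Move 7: P2 pit5 -> P1=[1,2,3,4,0,1](4) P2=[0,5,6,7,0,0](6)
Move 8: P1 pit2 -> P1=[1,2,0,5,1,2](4) P2=[0,5,6,7,0,0](6)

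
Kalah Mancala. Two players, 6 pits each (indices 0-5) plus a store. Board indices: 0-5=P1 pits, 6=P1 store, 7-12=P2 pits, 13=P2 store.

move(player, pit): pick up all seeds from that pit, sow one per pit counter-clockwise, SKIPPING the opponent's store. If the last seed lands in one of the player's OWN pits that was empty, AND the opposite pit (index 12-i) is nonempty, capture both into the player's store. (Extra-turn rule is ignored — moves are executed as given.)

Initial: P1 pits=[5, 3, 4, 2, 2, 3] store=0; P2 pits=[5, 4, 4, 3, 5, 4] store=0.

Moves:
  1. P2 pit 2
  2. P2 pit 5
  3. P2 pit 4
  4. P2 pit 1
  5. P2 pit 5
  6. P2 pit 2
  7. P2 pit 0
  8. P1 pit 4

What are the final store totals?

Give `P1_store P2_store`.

Answer: 1 13

Derivation:
Move 1: P2 pit2 -> P1=[5,3,4,2,2,3](0) P2=[5,4,0,4,6,5](1)
Move 2: P2 pit5 -> P1=[6,4,5,3,2,3](0) P2=[5,4,0,4,6,0](2)
Move 3: P2 pit4 -> P1=[7,5,6,4,2,3](0) P2=[5,4,0,4,0,1](3)
Move 4: P2 pit1 -> P1=[7,5,6,4,2,3](0) P2=[5,0,1,5,1,2](3)
Move 5: P2 pit5 -> P1=[8,5,6,4,2,3](0) P2=[5,0,1,5,1,0](4)
Move 6: P2 pit2 -> P1=[8,5,6,4,2,3](0) P2=[5,0,0,6,1,0](4)
Move 7: P2 pit0 -> P1=[0,5,6,4,2,3](0) P2=[0,1,1,7,2,0](13)
Move 8: P1 pit4 -> P1=[0,5,6,4,0,4](1) P2=[0,1,1,7,2,0](13)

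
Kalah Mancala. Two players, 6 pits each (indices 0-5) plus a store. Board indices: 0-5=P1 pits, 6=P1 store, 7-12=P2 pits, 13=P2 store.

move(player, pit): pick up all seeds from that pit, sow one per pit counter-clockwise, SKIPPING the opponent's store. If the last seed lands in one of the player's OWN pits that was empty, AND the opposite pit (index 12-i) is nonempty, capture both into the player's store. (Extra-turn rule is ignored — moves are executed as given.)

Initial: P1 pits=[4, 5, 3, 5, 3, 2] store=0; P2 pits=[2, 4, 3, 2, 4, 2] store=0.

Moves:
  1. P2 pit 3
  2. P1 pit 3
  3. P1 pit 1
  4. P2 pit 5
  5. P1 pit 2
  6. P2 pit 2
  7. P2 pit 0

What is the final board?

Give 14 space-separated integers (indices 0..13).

Answer: 0 1 0 2 6 5 3 0 6 1 2 6 0 7

Derivation:
Move 1: P2 pit3 -> P1=[4,5,3,5,3,2](0) P2=[2,4,3,0,5,3](0)
Move 2: P1 pit3 -> P1=[4,5,3,0,4,3](1) P2=[3,5,3,0,5,3](0)
Move 3: P1 pit1 -> P1=[4,0,4,1,5,4](2) P2=[3,5,3,0,5,3](0)
Move 4: P2 pit5 -> P1=[5,1,4,1,5,4](2) P2=[3,5,3,0,5,0](1)
Move 5: P1 pit2 -> P1=[5,1,0,2,6,5](3) P2=[3,5,3,0,5,0](1)
Move 6: P2 pit2 -> P1=[0,1,0,2,6,5](3) P2=[3,5,0,1,6,0](7)
Move 7: P2 pit0 -> P1=[0,1,0,2,6,5](3) P2=[0,6,1,2,6,0](7)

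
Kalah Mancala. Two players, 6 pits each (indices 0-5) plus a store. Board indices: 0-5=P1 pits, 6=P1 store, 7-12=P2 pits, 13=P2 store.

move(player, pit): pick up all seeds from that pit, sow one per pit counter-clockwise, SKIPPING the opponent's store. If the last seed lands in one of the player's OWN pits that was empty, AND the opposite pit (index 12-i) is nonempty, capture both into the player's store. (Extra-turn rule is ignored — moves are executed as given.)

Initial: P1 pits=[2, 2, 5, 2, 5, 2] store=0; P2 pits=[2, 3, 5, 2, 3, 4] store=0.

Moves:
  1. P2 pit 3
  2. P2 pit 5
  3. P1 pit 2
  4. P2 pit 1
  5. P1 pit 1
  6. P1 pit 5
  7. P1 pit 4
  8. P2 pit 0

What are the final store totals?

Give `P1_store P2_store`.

Move 1: P2 pit3 -> P1=[2,2,5,2,5,2](0) P2=[2,3,5,0,4,5](0)
Move 2: P2 pit5 -> P1=[3,3,6,3,5,2](0) P2=[2,3,5,0,4,0](1)
Move 3: P1 pit2 -> P1=[3,3,0,4,6,3](1) P2=[3,4,5,0,4,0](1)
Move 4: P2 pit1 -> P1=[0,3,0,4,6,3](1) P2=[3,0,6,1,5,0](5)
Move 5: P1 pit1 -> P1=[0,0,1,5,7,3](1) P2=[3,0,6,1,5,0](5)
Move 6: P1 pit5 -> P1=[0,0,1,5,7,0](2) P2=[4,1,6,1,5,0](5)
Move 7: P1 pit4 -> P1=[0,0,1,5,0,1](3) P2=[5,2,7,2,6,0](5)
Move 8: P2 pit0 -> P1=[0,0,1,5,0,1](3) P2=[0,3,8,3,7,1](5)

Answer: 3 5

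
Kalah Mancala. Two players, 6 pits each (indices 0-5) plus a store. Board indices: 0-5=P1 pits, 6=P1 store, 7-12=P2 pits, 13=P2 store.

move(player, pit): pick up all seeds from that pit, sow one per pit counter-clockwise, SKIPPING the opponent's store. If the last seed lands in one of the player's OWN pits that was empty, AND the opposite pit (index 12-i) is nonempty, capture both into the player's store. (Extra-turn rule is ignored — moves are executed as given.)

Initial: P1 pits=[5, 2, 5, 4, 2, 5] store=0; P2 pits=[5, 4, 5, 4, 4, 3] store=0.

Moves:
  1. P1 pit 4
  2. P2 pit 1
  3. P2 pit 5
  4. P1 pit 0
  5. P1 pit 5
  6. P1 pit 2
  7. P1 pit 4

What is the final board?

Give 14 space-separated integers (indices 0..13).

Move 1: P1 pit4 -> P1=[5,2,5,4,0,6](1) P2=[5,4,5,4,4,3](0)
Move 2: P2 pit1 -> P1=[5,2,5,4,0,6](1) P2=[5,0,6,5,5,4](0)
Move 3: P2 pit5 -> P1=[6,3,6,4,0,6](1) P2=[5,0,6,5,5,0](1)
Move 4: P1 pit0 -> P1=[0,4,7,5,1,7](2) P2=[5,0,6,5,5,0](1)
Move 5: P1 pit5 -> P1=[0,4,7,5,1,0](3) P2=[6,1,7,6,6,1](1)
Move 6: P1 pit2 -> P1=[0,4,0,6,2,1](4) P2=[7,2,8,6,6,1](1)
Move 7: P1 pit4 -> P1=[0,4,0,6,0,2](5) P2=[7,2,8,6,6,1](1)

Answer: 0 4 0 6 0 2 5 7 2 8 6 6 1 1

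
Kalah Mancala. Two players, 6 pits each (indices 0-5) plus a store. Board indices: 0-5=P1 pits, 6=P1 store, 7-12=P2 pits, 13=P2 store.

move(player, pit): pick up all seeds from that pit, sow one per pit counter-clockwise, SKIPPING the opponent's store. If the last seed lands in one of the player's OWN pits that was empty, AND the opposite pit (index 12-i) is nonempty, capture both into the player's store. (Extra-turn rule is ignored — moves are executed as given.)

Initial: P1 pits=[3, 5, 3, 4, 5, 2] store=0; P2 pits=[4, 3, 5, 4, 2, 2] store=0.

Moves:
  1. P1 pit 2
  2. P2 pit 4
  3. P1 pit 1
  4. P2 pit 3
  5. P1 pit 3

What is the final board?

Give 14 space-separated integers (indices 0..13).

Move 1: P1 pit2 -> P1=[3,5,0,5,6,3](0) P2=[4,3,5,4,2,2](0)
Move 2: P2 pit4 -> P1=[3,5,0,5,6,3](0) P2=[4,3,5,4,0,3](1)
Move 3: P1 pit1 -> P1=[3,0,1,6,7,4](1) P2=[4,3,5,4,0,3](1)
Move 4: P2 pit3 -> P1=[4,0,1,6,7,4](1) P2=[4,3,5,0,1,4](2)
Move 5: P1 pit3 -> P1=[4,0,1,0,8,5](2) P2=[5,4,6,0,1,4](2)

Answer: 4 0 1 0 8 5 2 5 4 6 0 1 4 2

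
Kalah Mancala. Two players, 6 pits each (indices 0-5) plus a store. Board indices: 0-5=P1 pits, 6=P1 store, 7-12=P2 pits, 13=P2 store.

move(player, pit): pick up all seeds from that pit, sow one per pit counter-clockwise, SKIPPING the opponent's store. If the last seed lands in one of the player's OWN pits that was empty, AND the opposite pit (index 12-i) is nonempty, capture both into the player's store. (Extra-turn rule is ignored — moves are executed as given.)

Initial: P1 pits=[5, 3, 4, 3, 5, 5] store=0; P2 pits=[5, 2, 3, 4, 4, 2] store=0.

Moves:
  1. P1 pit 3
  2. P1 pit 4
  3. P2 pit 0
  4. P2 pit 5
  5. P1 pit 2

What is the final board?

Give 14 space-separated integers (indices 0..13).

Move 1: P1 pit3 -> P1=[5,3,4,0,6,6](1) P2=[5,2,3,4,4,2](0)
Move 2: P1 pit4 -> P1=[5,3,4,0,0,7](2) P2=[6,3,4,5,4,2](0)
Move 3: P2 pit0 -> P1=[5,3,4,0,0,7](2) P2=[0,4,5,6,5,3](1)
Move 4: P2 pit5 -> P1=[6,4,4,0,0,7](2) P2=[0,4,5,6,5,0](2)
Move 5: P1 pit2 -> P1=[6,4,0,1,1,8](3) P2=[0,4,5,6,5,0](2)

Answer: 6 4 0 1 1 8 3 0 4 5 6 5 0 2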